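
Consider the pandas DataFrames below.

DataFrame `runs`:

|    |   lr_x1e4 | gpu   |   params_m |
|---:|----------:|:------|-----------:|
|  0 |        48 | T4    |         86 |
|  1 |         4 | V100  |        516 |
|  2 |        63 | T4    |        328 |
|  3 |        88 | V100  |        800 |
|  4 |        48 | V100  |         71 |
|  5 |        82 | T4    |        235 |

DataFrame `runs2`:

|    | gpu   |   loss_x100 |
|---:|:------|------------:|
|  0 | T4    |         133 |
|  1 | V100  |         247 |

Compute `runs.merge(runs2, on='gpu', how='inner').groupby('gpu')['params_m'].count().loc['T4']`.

3

merge on 'gpu' (how='inner') → 6 rows:
   lr_x1e4   gpu  params_m  loss_x100
0       48    T4        86        133
1        4  V100       516        247
2       63    T4       328        133
3       88  V100       800        247
4       48  V100        71        247
5       82    T4       235        133
group by gpu, count of params_m:
gpu
T4      3
V100    3
Name: params_m, dtype: int64
Hence 3.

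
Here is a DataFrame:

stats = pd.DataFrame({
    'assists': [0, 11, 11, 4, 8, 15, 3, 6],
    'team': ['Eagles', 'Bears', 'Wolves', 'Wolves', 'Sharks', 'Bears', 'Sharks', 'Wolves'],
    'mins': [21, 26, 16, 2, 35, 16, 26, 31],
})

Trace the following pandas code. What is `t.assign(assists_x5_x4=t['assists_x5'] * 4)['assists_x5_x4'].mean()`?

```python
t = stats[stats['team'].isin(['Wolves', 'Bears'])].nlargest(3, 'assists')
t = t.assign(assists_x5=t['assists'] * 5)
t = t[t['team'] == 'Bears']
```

filter rows where team in ['Wolves', 'Bears']:
   assists    team  mins
1       11   Bears    26
2       11  Wolves    16
3        4  Wolves     2
5       15   Bears    16
7        6  Wolves    31
take 3 rows with largest assists:
   assists    team  mins
5       15   Bears    16
1       11   Bears    26
2       11  Wolves    16
add column assists_x5 = t['assists'] * 5:
   assists    team  mins  assists_x5
5       15   Bears    16          75
1       11   Bears    26          55
2       11  Wolves    16          55
filter rows where team == 'Bears':
   assists   team  mins  assists_x5
5       15  Bears    16          75
1       11  Bears    26          55
add column assists_x5_x4 = t['assists_x5'] * 4:
   assists   team  mins  assists_x5  assists_x5_x4
5       15  Bears    16          75            300
1       11  Bears    26          55            220

260.0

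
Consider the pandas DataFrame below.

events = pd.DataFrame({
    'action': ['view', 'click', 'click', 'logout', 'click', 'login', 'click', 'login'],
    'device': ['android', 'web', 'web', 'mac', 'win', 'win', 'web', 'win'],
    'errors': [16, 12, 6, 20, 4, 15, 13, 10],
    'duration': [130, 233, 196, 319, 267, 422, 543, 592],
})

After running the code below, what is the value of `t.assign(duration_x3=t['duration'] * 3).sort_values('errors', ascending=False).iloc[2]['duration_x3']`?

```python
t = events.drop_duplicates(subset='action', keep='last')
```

drop duplicate action (keep=last):
   action   device  errors  duration
0    view  android      16       130
3  logout      mac      20       319
6   click      web      13       543
7   login      win      10       592
add column duration_x3 = t['duration'] * 3:
   action   device  errors  duration  duration_x3
0    view  android      16       130          390
3  logout      mac      20       319          957
6   click      web      13       543         1629
7   login      win      10       592         1776
sort by errors descending:
   action   device  errors  duration  duration_x3
3  logout      mac      20       319          957
0    view  android      16       130          390
6   click      web      13       543         1629
7   login      win      10       592         1776
Reading off the value at position 2, column 'duration_x3', we get 1629.

1629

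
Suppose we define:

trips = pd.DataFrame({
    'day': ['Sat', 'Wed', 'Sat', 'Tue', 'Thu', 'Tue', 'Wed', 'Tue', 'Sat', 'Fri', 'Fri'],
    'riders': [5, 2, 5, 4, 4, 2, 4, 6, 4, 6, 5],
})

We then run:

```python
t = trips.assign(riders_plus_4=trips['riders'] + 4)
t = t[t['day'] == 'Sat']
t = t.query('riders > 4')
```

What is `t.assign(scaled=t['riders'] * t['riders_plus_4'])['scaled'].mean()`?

add column riders_plus_4 = trips['riders'] + 4:
    day  riders  riders_plus_4
0   Sat       5              9
1   Wed       2              6
2   Sat       5              9
3   Tue       4              8
4   Thu       4              8
5   Tue       2              6
6   Wed       4              8
7   Tue       6             10
8   Sat       4              8
9   Fri       6             10
10  Fri       5              9
filter rows where day == 'Sat':
   day  riders  riders_plus_4
0  Sat       5              9
2  Sat       5              9
8  Sat       4              8
filter rows where riders > 4:
   day  riders  riders_plus_4
0  Sat       5              9
2  Sat       5              9
add column scaled = t['riders'] * t['riders_plus_4']:
   day  riders  riders_plus_4  scaled
0  Sat       5              9      45
2  Sat       5              9      45
The mean of column 'scaled' is 45.0.

45.0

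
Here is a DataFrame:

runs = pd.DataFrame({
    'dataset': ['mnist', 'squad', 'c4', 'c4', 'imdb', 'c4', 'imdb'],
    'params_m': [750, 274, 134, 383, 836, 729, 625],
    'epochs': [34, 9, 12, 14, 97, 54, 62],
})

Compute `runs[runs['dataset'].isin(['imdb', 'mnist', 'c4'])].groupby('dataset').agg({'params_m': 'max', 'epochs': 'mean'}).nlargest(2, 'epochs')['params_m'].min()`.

750

filter rows where dataset in ['imdb', 'mnist', 'c4']:
  dataset  params_m  epochs
0   mnist       750      34
2      c4       134      12
3      c4       383      14
4    imdb       836      97
5      c4       729      54
6    imdb       625      62
group by dataset: max(params_m), mean(epochs):
         params_m     epochs
dataset                     
c4            729  26.666667
imdb          836  79.500000
mnist         750  34.000000
take 2 rows with largest epochs:
         params_m  epochs
dataset                  
imdb          836    79.5
mnist         750    34.0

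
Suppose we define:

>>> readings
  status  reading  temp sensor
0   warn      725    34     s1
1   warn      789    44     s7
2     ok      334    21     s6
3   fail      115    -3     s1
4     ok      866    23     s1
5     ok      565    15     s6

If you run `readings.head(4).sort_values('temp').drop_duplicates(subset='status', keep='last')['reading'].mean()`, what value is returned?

take first 4 rows:
  status  reading  temp sensor
0   warn      725    34     s1
1   warn      789    44     s7
2     ok      334    21     s6
3   fail      115    -3     s1
sort by temp:
  status  reading  temp sensor
3   fail      115    -3     s1
2     ok      334    21     s6
0   warn      725    34     s1
1   warn      789    44     s7
drop duplicate status (keep=last):
  status  reading  temp sensor
3   fail      115    -3     s1
2     ok      334    21     s6
1   warn      789    44     s7
mean of column 'reading' → 412.666666667

412.666666667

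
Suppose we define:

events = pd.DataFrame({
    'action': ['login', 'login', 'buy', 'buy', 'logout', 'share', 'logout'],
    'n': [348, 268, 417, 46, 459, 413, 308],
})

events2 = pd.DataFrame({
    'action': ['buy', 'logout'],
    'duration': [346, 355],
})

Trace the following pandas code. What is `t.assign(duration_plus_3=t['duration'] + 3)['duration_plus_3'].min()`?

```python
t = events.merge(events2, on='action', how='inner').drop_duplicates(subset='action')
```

349

merge on 'action' (how='inner') → 4 rows:
   action    n  duration
0     buy  417       346
1     buy   46       346
2  logout  459       355
3  logout  308       355
drop duplicate action (keep=first):
   action    n  duration
0     buy  417       346
2  logout  459       355
add column duration_plus_3 = t['duration'] + 3:
   action    n  duration  duration_plus_3
0     buy  417       346              349
2  logout  459       355              358
Then the min of column 'duration_plus_3': 349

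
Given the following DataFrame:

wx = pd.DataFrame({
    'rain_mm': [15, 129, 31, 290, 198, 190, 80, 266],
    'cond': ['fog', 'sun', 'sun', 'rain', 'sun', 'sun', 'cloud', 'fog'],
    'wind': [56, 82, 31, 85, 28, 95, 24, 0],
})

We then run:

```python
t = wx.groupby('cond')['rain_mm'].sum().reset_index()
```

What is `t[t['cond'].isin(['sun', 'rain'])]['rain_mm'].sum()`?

group by cond, sum of rain_mm:
cond
cloud     80
fog      281
rain     290
sun      548
Name: rain_mm, dtype: int64
reset_index():
    cond  rain_mm
0  cloud       80
1    fog      281
2   rain      290
3    sun      548
filter rows where cond in ['sun', 'rain']:
   cond  rain_mm
2  rain      290
3   sun      548
The sum of column 'rain_mm' is 838.

838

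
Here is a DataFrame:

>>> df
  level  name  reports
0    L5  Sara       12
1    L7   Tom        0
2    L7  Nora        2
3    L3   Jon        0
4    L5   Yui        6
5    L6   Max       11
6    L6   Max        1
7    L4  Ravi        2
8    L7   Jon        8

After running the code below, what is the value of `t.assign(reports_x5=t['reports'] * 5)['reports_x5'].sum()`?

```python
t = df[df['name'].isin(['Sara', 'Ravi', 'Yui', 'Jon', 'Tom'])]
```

filter rows where name in ['Sara', 'Ravi', 'Yui', 'Jon', 'Tom']:
  level  name  reports
0    L5  Sara       12
1    L7   Tom        0
3    L3   Jon        0
4    L5   Yui        6
7    L4  Ravi        2
8    L7   Jon        8
add column reports_x5 = t['reports'] * 5:
  level  name  reports  reports_x5
0    L5  Sara       12          60
1    L7   Tom        0           0
3    L3   Jon        0           0
4    L5   Yui        6          30
7    L4  Ravi        2          10
8    L7   Jon        8          40
sum of column 'reports_x5' → 140

140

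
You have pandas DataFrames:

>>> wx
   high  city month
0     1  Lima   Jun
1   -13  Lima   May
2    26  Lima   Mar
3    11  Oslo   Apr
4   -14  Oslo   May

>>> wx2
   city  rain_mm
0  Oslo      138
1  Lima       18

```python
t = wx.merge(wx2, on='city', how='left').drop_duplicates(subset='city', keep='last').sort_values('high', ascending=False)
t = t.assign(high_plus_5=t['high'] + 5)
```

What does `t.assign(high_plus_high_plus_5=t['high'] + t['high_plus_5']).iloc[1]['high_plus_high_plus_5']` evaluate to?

-23

merge on 'city' (how='left') → 5 rows:
   high  city month  rain_mm
0     1  Lima   Jun       18
1   -13  Lima   May       18
2    26  Lima   Mar       18
3    11  Oslo   Apr      138
4   -14  Oslo   May      138
drop duplicate city (keep=last):
   high  city month  rain_mm
2    26  Lima   Mar       18
4   -14  Oslo   May      138
sort by high descending:
   high  city month  rain_mm
2    26  Lima   Mar       18
4   -14  Oslo   May      138
add column high_plus_5 = t['high'] + 5:
   high  city month  rain_mm  high_plus_5
2    26  Lima   Mar       18           31
4   -14  Oslo   May      138           -9
add column high_plus_high_plus_5 = t['high'] + t['high_plus_5']:
   high  city month  rain_mm  high_plus_5  high_plus_high_plus_5
2    26  Lima   Mar       18           31                     57
4   -14  Oslo   May      138           -9                    -23
value at position 1, column 'high_plus_high_plus_5' → -23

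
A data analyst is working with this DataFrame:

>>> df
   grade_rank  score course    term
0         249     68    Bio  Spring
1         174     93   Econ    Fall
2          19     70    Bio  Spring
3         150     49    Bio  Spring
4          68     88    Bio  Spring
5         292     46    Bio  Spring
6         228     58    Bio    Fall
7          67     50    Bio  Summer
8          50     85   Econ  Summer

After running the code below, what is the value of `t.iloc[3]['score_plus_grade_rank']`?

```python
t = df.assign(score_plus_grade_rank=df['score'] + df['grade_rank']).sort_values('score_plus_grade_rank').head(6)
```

156

add column score_plus_grade_rank = df['score'] + df['grade_rank']:
   grade_rank  score course    term  score_plus_grade_rank
0         249     68    Bio  Spring                    317
1         174     93   Econ    Fall                    267
2          19     70    Bio  Spring                     89
3         150     49    Bio  Spring                    199
4          68     88    Bio  Spring                    156
5         292     46    Bio  Spring                    338
6         228     58    Bio    Fall                    286
7          67     50    Bio  Summer                    117
8          50     85   Econ  Summer                    135
sort by score_plus_grade_rank:
   grade_rank  score course    term  score_plus_grade_rank
2          19     70    Bio  Spring                     89
7          67     50    Bio  Summer                    117
8          50     85   Econ  Summer                    135
4          68     88    Bio  Spring                    156
3         150     49    Bio  Spring                    199
1         174     93   Econ    Fall                    267
6         228     58    Bio    Fall                    286
0         249     68    Bio  Spring                    317
5         292     46    Bio  Spring                    338
take first 6 rows:
   grade_rank  score course    term  score_plus_grade_rank
2          19     70    Bio  Spring                     89
7          67     50    Bio  Summer                    117
8          50     85   Econ  Summer                    135
4          68     88    Bio  Spring                    156
3         150     49    Bio  Spring                    199
1         174     93   Econ    Fall                    267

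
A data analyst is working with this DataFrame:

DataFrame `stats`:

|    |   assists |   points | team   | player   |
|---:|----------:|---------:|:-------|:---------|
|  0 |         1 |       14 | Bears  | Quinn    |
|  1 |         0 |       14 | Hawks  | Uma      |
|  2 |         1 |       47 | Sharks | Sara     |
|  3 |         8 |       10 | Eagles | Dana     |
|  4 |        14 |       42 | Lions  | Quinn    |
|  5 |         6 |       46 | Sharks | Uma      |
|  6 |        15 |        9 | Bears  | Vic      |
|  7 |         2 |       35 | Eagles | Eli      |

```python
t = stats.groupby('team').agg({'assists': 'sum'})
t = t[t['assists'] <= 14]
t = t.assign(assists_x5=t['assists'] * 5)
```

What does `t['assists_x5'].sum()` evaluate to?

group by team, sum of assists:
        assists
team           
Bears        16
Eagles       10
Hawks         0
Lions        14
Sharks        7
filter rows where assists <= 14:
        assists
team           
Eagles       10
Hawks         0
Lions        14
Sharks        7
add column assists_x5 = t['assists'] * 5:
        assists  assists_x5
team                       
Eagles       10          50
Hawks         0           0
Lions        14          70
Sharks        7          35

155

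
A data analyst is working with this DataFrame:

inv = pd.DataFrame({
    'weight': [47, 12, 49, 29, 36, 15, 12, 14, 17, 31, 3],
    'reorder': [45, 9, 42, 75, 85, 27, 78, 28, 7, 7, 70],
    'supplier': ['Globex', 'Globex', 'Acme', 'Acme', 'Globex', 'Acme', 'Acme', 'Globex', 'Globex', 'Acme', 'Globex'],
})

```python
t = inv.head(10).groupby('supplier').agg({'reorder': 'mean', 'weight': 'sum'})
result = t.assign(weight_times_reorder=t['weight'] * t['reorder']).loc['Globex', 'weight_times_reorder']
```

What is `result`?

take first 10 rows:
   weight  reorder supplier
0      47       45   Globex
1      12        9   Globex
2      49       42     Acme
3      29       75     Acme
4      36       85   Globex
5      15       27     Acme
6      12       78     Acme
7      14       28   Globex
8      17        7   Globex
9      31        7     Acme
group by supplier: mean(reorder), sum(weight):
          reorder  weight
supplier                 
Acme         45.8     136
Globex       34.8     126
add column weight_times_reorder = t['weight'] * t['reorder']:
          reorder  weight  weight_times_reorder
supplier                                       
Acme         45.8     136                6228.8
Globex       34.8     126                4384.8

4384.8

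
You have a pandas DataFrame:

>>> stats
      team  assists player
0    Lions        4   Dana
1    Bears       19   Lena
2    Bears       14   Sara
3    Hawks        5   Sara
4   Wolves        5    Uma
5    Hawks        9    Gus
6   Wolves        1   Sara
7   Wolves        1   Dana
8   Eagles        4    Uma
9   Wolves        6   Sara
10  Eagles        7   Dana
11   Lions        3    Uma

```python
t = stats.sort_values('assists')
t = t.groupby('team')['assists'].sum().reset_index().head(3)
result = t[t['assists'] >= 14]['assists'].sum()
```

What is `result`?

sort by assists:
      team  assists player
6   Wolves        1   Sara
7   Wolves        1   Dana
11   Lions        3    Uma
0    Lions        4   Dana
8   Eagles        4    Uma
3    Hawks        5   Sara
4   Wolves        5    Uma
9   Wolves        6   Sara
10  Eagles        7   Dana
5    Hawks        9    Gus
2    Bears       14   Sara
1    Bears       19   Lena
group by team, sum of assists:
team
Bears     33
Eagles    11
Hawks     14
Lions      7
Wolves    13
Name: assists, dtype: int64
reset_index():
     team  assists
0   Bears       33
1  Eagles       11
2   Hawks       14
3   Lions        7
4  Wolves       13
take first 3 rows:
     team  assists
0   Bears       33
1  Eagles       11
2   Hawks       14
filter rows where assists >= 14:
    team  assists
0  Bears       33
2  Hawks       14

47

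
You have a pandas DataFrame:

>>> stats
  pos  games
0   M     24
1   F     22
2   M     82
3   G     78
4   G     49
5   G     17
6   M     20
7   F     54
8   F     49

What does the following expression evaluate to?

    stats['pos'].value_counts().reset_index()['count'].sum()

9

value_counts of pos:
pos
M    3
F    3
G    3
Name: count, dtype: int64
reset_index():
  pos  count
0   M      3
1   F      3
2   G      3
Hence 9.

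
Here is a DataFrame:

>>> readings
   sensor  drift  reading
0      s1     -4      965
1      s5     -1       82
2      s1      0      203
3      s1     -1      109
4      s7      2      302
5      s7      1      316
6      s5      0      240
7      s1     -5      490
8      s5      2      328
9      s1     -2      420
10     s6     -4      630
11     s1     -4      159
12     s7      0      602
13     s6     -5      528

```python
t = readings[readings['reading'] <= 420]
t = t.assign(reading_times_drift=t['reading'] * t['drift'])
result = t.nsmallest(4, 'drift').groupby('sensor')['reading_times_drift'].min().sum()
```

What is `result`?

filter rows where reading <= 420:
   sensor  drift  reading
1      s5     -1       82
2      s1      0      203
3      s1     -1      109
4      s7      2      302
5      s7      1      316
6      s5      0      240
8      s5      2      328
9      s1     -2      420
11     s1     -4      159
add column reading_times_drift = t['reading'] * t['drift']:
   sensor  drift  reading  reading_times_drift
1      s5     -1       82                  -82
2      s1      0      203                    0
3      s1     -1      109                 -109
4      s7      2      302                  604
5      s7      1      316                  316
6      s5      0      240                    0
8      s5      2      328                  656
9      s1     -2      420                 -840
11     s1     -4      159                 -636
take 4 rows with smallest drift:
   sensor  drift  reading  reading_times_drift
11     s1     -4      159                 -636
9      s1     -2      420                 -840
1      s5     -1       82                  -82
3      s1     -1      109                 -109
group by sensor, min of reading_times_drift:
sensor
s1   -840
s5    -82
Name: reading_times_drift, dtype: int64
The sum of the resulting series is -922.

-922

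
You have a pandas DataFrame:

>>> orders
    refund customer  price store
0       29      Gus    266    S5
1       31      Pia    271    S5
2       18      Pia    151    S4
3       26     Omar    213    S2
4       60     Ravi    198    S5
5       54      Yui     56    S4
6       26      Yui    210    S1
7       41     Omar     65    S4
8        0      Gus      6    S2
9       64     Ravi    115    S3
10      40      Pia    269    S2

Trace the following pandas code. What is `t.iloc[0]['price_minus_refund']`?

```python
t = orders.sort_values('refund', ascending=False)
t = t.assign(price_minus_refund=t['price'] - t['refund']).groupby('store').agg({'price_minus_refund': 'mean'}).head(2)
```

sort by refund descending:
    refund customer  price store
9       64     Ravi    115    S3
4       60     Ravi    198    S5
5       54      Yui     56    S4
7       41     Omar     65    S4
10      40      Pia    269    S2
1       31      Pia    271    S5
0       29      Gus    266    S5
3       26     Omar    213    S2
6       26      Yui    210    S1
2       18      Pia    151    S4
8        0      Gus      6    S2
add column price_minus_refund = t['price'] - t['refund']:
    refund customer  price store  price_minus_refund
9       64     Ravi    115    S3                  51
4       60     Ravi    198    S5                 138
5       54      Yui     56    S4                   2
7       41     Omar     65    S4                  24
10      40      Pia    269    S2                 229
1       31      Pia    271    S5                 240
0       29      Gus    266    S5                 237
3       26     Omar    213    S2                 187
6       26      Yui    210    S1                 184
2       18      Pia    151    S4                 133
8        0      Gus      6    S2                   6
group by store, mean of price_minus_refund:
       price_minus_refund
store                    
S1             184.000000
S2             140.666667
S3              51.000000
S4              53.000000
S5             205.000000
take first 2 rows:
       price_minus_refund
store                    
S1             184.000000
S2             140.666667
Then the value at position 0, column 'price_minus_refund': 184.0

184.0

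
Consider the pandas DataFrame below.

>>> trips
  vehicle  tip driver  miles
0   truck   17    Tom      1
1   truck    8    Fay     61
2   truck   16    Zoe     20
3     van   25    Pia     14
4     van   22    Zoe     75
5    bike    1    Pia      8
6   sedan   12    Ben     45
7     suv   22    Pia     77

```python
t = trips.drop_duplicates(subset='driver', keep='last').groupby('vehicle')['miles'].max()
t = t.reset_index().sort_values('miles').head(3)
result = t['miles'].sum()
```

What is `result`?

drop duplicate driver (keep=last):
  vehicle  tip driver  miles
0   truck   17    Tom      1
1   truck    8    Fay     61
4     van   22    Zoe     75
6   sedan   12    Ben     45
7     suv   22    Pia     77
group by vehicle, max of miles:
vehicle
sedan    45
suv      77
truck    61
van      75
Name: miles, dtype: int64
reset_index():
  vehicle  miles
0   sedan     45
1     suv     77
2   truck     61
3     van     75
sort by miles:
  vehicle  miles
0   sedan     45
2   truck     61
3     van     75
1     suv     77
take first 3 rows:
  vehicle  miles
0   sedan     45
2   truck     61
3     van     75
Taking the sum of column 'miles' gives 181.

181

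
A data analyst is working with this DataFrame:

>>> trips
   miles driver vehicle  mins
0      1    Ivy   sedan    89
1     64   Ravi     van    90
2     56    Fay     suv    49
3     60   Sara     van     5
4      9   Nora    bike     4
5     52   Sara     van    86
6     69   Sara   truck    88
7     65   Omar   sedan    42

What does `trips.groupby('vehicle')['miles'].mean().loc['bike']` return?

group by vehicle, mean of miles:
vehicle
bike      9.000000
sedan    33.000000
suv      56.000000
truck    69.000000
van      58.666667
Name: miles, dtype: float64

9.0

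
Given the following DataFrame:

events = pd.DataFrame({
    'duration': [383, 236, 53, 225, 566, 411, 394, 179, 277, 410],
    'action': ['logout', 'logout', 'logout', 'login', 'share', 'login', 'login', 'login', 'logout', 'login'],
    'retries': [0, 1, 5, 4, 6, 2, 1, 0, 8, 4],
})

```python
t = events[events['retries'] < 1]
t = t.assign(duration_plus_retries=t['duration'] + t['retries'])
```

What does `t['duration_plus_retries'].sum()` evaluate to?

562

filter rows where retries < 1:
   duration  action  retries
0       383  logout        0
7       179   login        0
add column duration_plus_retries = t['duration'] + t['retries']:
   duration  action  retries  duration_plus_retries
0       383  logout        0                    383
7       179   login        0                    179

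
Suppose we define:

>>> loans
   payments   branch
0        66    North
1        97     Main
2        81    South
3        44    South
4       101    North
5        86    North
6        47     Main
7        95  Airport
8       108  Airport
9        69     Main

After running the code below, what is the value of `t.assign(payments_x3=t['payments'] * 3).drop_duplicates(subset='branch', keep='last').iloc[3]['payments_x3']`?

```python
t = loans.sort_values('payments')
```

324

sort by payments:
   payments   branch
3        44    South
6        47     Main
0        66    North
9        69     Main
2        81    South
5        86    North
7        95  Airport
1        97     Main
4       101    North
8       108  Airport
add column payments_x3 = t['payments'] * 3:
   payments   branch  payments_x3
3        44    South          132
6        47     Main          141
0        66    North          198
9        69     Main          207
2        81    South          243
5        86    North          258
7        95  Airport          285
1        97     Main          291
4       101    North          303
8       108  Airport          324
drop duplicate branch (keep=last):
   payments   branch  payments_x3
2        81    South          243
1        97     Main          291
4       101    North          303
8       108  Airport          324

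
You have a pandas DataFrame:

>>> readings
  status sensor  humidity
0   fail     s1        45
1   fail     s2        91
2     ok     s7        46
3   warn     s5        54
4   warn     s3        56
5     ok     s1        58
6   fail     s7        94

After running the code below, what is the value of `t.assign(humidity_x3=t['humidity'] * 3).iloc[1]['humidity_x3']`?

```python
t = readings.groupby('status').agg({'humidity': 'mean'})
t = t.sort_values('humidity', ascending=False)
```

group by status, mean of humidity:
         humidity
status           
fail    76.666667
ok      52.000000
warn    55.000000
sort by humidity descending:
         humidity
status           
fail    76.666667
warn    55.000000
ok      52.000000
add column humidity_x3 = t['humidity'] * 3:
         humidity  humidity_x3
status                        
fail    76.666667        230.0
warn    55.000000        165.0
ok      52.000000        156.0

165.0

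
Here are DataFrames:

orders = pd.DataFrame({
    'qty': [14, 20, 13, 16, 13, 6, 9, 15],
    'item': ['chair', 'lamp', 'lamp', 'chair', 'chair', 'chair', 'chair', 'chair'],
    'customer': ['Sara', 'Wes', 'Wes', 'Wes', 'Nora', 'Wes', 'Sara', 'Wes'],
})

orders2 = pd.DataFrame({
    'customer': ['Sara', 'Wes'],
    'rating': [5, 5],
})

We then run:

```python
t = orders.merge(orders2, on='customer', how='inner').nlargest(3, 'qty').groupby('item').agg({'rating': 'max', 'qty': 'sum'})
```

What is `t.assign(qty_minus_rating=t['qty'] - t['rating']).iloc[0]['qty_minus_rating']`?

merge on 'customer' (how='inner') → 7 rows:
   qty   item customer  rating
0   14  chair     Sara       5
1   20   lamp      Wes       5
2   13   lamp      Wes       5
3   16  chair      Wes       5
4    6  chair      Wes       5
5    9  chair     Sara       5
6   15  chair      Wes       5
take 3 rows with largest qty:
   qty   item customer  rating
1   20   lamp      Wes       5
3   16  chair      Wes       5
6   15  chair      Wes       5
group by item: max(rating), sum(qty):
       rating  qty
item              
chair       5   31
lamp        5   20
add column qty_minus_rating = t['qty'] - t['rating']:
       rating  qty  qty_minus_rating
item                                
chair       5   31                26
lamp        5   20                15
value at position 0, column 'qty_minus_rating' → 26

26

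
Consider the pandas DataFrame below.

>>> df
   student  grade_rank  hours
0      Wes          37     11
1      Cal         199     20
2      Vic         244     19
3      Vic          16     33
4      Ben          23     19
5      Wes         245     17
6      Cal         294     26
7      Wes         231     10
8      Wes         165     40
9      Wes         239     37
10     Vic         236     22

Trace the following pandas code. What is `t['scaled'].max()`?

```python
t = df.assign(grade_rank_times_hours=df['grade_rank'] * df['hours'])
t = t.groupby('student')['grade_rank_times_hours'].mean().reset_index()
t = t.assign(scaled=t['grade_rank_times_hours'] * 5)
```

add column grade_rank_times_hours = df['grade_rank'] * df['hours']:
   student  grade_rank  hours  grade_rank_times_hours
0      Wes          37     11                     407
1      Cal         199     20                    3980
2      Vic         244     19                    4636
3      Vic          16     33                     528
4      Ben          23     19                     437
5      Wes         245     17                    4165
6      Cal         294     26                    7644
7      Wes         231     10                    2310
8      Wes         165     40                    6600
9      Wes         239     37                    8843
10     Vic         236     22                    5192
group by student, mean of grade_rank_times_hours:
student
Ben     437.0
Cal    5812.0
Vic    3452.0
Wes    4465.0
Name: grade_rank_times_hours, dtype: float64
reset_index():
  student  grade_rank_times_hours
0     Ben                   437.0
1     Cal                  5812.0
2     Vic                  3452.0
3     Wes                  4465.0
add column scaled = t['grade_rank_times_hours'] * 5:
  student  grade_rank_times_hours   scaled
0     Ben                   437.0   2185.0
1     Cal                  5812.0  29060.0
2     Vic                  3452.0  17260.0
3     Wes                  4465.0  22325.0
Finally, max of column 'scaled' = 29060.0.

29060.0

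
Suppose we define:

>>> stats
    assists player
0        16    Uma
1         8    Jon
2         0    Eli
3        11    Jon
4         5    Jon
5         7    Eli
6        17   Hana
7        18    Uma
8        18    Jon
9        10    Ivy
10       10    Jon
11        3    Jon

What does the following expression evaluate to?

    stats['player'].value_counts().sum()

value_counts of player:
player
Jon     6
Uma     2
Eli     2
Hana    1
Ivy     1
Name: count, dtype: int64

12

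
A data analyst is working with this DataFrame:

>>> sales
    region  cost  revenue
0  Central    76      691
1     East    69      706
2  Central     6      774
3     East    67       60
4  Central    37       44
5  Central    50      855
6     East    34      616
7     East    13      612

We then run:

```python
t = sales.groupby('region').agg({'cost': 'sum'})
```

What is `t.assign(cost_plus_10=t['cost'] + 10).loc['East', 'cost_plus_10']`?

193

group by region, sum of cost:
         cost
region       
Central   169
East      183
add column cost_plus_10 = t['cost'] + 10:
         cost  cost_plus_10
region                     
Central   169           179
East      183           193
Taking the value at row 'East', column 'cost_plus_10' gives 193.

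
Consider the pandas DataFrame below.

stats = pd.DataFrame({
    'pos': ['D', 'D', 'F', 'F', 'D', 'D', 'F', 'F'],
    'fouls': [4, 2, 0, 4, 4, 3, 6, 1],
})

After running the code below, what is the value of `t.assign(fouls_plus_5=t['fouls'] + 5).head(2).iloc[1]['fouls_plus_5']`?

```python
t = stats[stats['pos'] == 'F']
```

filter rows where pos == 'F':
  pos  fouls
2   F      0
3   F      4
6   F      6
7   F      1
add column fouls_plus_5 = t['fouls'] + 5:
  pos  fouls  fouls_plus_5
2   F      0             5
3   F      4             9
6   F      6            11
7   F      1             6
take first 2 rows:
  pos  fouls  fouls_plus_5
2   F      0             5
3   F      4             9
value at position 1, column 'fouls_plus_5' → 9

9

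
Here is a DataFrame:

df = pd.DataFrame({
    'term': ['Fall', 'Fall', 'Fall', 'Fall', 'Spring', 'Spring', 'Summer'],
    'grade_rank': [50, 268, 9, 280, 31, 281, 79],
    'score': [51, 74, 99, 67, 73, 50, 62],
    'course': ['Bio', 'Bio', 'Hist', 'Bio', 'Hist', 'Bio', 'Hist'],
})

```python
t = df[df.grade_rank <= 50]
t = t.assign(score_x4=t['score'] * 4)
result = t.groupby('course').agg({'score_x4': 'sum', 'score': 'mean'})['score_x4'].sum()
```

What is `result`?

892

filter rows where grade_rank <= 50:
     term  grade_rank  score course
0    Fall          50     51    Bio
2    Fall           9     99   Hist
4  Spring          31     73   Hist
add column score_x4 = t['score'] * 4:
     term  grade_rank  score course  score_x4
0    Fall          50     51    Bio       204
2    Fall           9     99   Hist       396
4  Spring          31     73   Hist       292
group by course: sum(score_x4), mean(score):
        score_x4  score
course                 
Bio          204   51.0
Hist         688   86.0
So sum() = 892.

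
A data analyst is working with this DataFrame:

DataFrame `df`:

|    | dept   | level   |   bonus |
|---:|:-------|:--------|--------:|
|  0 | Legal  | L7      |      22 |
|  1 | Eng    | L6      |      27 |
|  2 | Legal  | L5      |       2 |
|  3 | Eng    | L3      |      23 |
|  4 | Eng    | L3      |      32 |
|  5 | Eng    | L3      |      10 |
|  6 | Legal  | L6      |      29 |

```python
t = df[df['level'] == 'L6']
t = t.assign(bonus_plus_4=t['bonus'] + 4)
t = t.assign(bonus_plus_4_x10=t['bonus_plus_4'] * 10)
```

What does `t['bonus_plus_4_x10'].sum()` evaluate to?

640

filter rows where level == 'L6':
    dept level  bonus
1    Eng    L6     27
6  Legal    L6     29
add column bonus_plus_4 = t['bonus'] + 4:
    dept level  bonus  bonus_plus_4
1    Eng    L6     27            31
6  Legal    L6     29            33
add column bonus_plus_4_x10 = t['bonus_plus_4'] * 10:
    dept level  bonus  bonus_plus_4  bonus_plus_4_x10
1    Eng    L6     27            31               310
6  Legal    L6     29            33               330
Taking the sum of column 'bonus_plus_4_x10' gives 640.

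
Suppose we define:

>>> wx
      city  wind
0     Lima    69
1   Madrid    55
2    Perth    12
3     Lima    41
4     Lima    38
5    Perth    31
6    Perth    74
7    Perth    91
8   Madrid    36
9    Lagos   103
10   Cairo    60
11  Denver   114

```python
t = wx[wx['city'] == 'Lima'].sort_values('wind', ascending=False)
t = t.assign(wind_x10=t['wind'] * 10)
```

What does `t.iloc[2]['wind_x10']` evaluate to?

filter rows where city == 'Lima':
   city  wind
0  Lima    69
3  Lima    41
4  Lima    38
sort by wind descending:
   city  wind
0  Lima    69
3  Lima    41
4  Lima    38
add column wind_x10 = t['wind'] * 10:
   city  wind  wind_x10
0  Lima    69       690
3  Lima    41       410
4  Lima    38       380
Then the value at position 2, column 'wind_x10': 380

380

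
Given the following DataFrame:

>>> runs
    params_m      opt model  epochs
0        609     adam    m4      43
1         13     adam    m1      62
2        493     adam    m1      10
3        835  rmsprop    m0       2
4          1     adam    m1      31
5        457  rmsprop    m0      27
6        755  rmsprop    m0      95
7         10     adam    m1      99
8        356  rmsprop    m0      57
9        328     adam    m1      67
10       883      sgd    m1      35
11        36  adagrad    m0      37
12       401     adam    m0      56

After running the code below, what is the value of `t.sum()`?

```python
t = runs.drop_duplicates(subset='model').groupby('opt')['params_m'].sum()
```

1457

drop duplicate model (keep=first):
   params_m      opt model  epochs
0       609     adam    m4      43
1        13     adam    m1      62
3       835  rmsprop    m0       2
group by opt, sum of params_m:
opt
adam       622
rmsprop    835
Name: params_m, dtype: int64
Hence 1457.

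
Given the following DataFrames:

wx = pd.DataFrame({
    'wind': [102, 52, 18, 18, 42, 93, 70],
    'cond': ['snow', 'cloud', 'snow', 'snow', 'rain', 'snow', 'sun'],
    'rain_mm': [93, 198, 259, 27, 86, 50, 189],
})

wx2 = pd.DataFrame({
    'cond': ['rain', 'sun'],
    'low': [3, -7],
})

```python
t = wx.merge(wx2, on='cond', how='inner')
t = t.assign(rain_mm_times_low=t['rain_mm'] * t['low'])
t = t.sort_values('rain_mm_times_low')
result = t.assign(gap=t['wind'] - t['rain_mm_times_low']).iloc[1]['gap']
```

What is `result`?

merge on 'cond' (how='inner') → 2 rows:
   wind  cond  rain_mm  low
0    42  rain       86    3
1    70   sun      189   -7
add column rain_mm_times_low = t['rain_mm'] * t['low']:
   wind  cond  rain_mm  low  rain_mm_times_low
0    42  rain       86    3                258
1    70   sun      189   -7              -1323
sort by rain_mm_times_low:
   wind  cond  rain_mm  low  rain_mm_times_low
1    70   sun      189   -7              -1323
0    42  rain       86    3                258
add column gap = t['wind'] - t['rain_mm_times_low']:
   wind  cond  rain_mm  low  rain_mm_times_low   gap
1    70   sun      189   -7              -1323  1393
0    42  rain       86    3                258  -216
Then the value at position 1, column 'gap': -216

-216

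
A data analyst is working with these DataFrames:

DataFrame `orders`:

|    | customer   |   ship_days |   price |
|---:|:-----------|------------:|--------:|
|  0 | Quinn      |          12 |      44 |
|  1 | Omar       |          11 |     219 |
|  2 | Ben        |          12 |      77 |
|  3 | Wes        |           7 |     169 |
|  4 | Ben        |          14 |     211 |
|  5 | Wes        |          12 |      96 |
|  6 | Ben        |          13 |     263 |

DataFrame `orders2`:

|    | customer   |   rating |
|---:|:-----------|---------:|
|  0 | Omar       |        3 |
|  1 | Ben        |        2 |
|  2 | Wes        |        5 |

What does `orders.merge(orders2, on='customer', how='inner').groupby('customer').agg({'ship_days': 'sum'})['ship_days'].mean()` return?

23.0

merge on 'customer' (how='inner') → 6 rows:
  customer  ship_days  price  rating
0     Omar         11    219       3
1      Ben         12     77       2
2      Wes          7    169       5
3      Ben         14    211       2
4      Wes         12     96       5
5      Ben         13    263       2
group by customer, sum of ship_days:
          ship_days
customer           
Ben              39
Omar             11
Wes              19
Hence 23.0.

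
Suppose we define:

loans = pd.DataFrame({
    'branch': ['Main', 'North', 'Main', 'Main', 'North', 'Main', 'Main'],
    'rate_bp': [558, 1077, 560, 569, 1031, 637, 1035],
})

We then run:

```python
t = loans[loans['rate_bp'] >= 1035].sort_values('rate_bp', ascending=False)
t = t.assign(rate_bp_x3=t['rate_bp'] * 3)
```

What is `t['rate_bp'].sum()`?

filter rows where rate_bp >= 1035:
  branch  rate_bp
1  North     1077
6   Main     1035
sort by rate_bp descending:
  branch  rate_bp
1  North     1077
6   Main     1035
add column rate_bp_x3 = t['rate_bp'] * 3:
  branch  rate_bp  rate_bp_x3
1  North     1077        3231
6   Main     1035        3105

2112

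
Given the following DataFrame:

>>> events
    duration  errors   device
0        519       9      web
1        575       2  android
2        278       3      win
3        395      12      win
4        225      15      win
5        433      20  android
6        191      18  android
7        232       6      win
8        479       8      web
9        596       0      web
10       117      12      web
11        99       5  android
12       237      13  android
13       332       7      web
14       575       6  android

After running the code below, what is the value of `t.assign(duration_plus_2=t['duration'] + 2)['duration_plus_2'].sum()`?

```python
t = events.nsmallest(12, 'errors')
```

4458

take 12 rows with smallest errors:
    duration  errors   device
9        596       0      web
1        575       2  android
2        278       3      win
11        99       5  android
7        232       6      win
14       575       6  android
13       332       7      web
8        479       8      web
0        519       9      web
3        395      12      win
10       117      12      web
12       237      13  android
add column duration_plus_2 = t['duration'] + 2:
    duration  errors   device  duration_plus_2
9        596       0      web              598
1        575       2  android              577
2        278       3      win              280
11        99       5  android              101
7        232       6      win              234
14       575       6  android              577
13       332       7      web              334
8        479       8      web              481
0        519       9      web              521
3        395      12      win              397
10       117      12      web              119
12       237      13  android              239
Finally, sum of column 'duration_plus_2' = 4458.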